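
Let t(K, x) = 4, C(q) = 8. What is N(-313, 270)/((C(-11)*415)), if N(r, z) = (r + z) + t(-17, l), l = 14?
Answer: -39/3320 ≈ -0.011747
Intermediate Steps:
N(r, z) = 4 + r + z (N(r, z) = (r + z) + 4 = 4 + r + z)
N(-313, 270)/((C(-11)*415)) = (4 - 313 + 270)/((8*415)) = -39/3320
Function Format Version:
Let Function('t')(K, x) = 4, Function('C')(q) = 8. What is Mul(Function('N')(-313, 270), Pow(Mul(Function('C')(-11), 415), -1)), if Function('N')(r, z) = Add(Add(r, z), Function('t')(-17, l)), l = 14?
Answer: Rational(-39, 3320) ≈ -0.011747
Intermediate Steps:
Function('N')(r, z) = Add(4, r, z) (Function('N')(r, z) = Add(Add(r, z), 4) = Add(4, r, z))
Mul(Function('N')(-313, 270), Pow(Mul(Function('C')(-11), 415), -1)) = Mul(Add(4, -313, 270), Pow(Mul(8, 415), -1)) = Mul(-39, Pow(3320, -1)) = Mul(-39, Rational(1, 3320)) = Rational(-39, 3320)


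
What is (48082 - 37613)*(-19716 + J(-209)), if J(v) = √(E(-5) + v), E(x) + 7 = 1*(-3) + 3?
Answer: -206406804 + 62814*I*√6 ≈ -2.0641e+8 + 1.5386e+5*I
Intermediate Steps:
E(x) = -7 (E(x) = -7 + (1*(-3) + 3) = -7 + (-3 + 3) = -7 + 0 = -7)
J(v) = √(-7 + v)
(48082 - 37613)*(-19716 + J(-209)) = (48082 - 37613)*(-19716 + √(-7 - 209)) = 10469*(-19716 + √(-216)) = 10469*(-19716 + 6*I*√6) = -206406804 + 62814*I*√6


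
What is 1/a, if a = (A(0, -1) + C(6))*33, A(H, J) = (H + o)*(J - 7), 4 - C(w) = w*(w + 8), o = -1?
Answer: -1/2376 ≈ -0.00042088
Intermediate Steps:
C(w) = 4 - w*(8 + w) (C(w) = 4 - w*(w + 8) = 4 - w*(8 + w))
A(H, J) = (-1 + H)*(-7 + J) (A(H, J) = (H - 1)*(J - 7) = (-1 + H)*(-7 + J))
a = -2376 (a = ((7 - 1*(-1) - 7*0 + 0*(-1)) + (4 - 1*6² - 8*6))*33 = ((7 + 1 + 0 + 0) + (4 - 1*36 - 48))*33 = (8 + (4 - 36 - 48))*33 = (8 - 80)*33 = -72*33 = -2376)
1/a = 1/(-2376) = -1/2376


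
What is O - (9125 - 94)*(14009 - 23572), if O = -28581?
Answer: 86334872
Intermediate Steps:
O - (9125 - 94)*(14009 - 23572) = -28581 - (9125 - 94)*(14009 - 23572) = -28581 - 9031*(-9563) = -28581 - 1*(-86363453) = -28581 + 86363453 = 86334872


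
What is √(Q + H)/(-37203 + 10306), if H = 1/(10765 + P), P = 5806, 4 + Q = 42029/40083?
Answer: -I*√1302100577111009490/17865401425521 ≈ -6.3872e-5*I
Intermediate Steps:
Q = -118303/40083 (Q = -4 + 42029/40083 = -118303/40083 ≈ -2.9515)
H = 1/16571 (H = 1/(10765 + 5806) = 1/16571 ≈ 6.0346e-5)
√(Q + H)/(-37203 + 10306) = √(-118303/40083 + 1/16571)/(-37203 + 10306) = √(-1960358930/664215393)/(-26897) = (I*√1302100577111009490/664215393)*(-1/26897) = -I*√1302100577111009490/17865401425521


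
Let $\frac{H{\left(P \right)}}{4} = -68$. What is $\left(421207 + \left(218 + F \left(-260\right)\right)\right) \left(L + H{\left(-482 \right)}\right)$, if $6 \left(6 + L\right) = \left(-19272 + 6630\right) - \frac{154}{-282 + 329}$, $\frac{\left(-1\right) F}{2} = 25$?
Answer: $- \frac{146124061850}{141} \approx -1.0363 \cdot 10^{9}$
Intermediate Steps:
$F = -50$ ($F = \left(-2\right) 25 = -50$)
$H{\left(P \right)} = -272$ ($H{\left(P \right)} = 4 \left(-68\right) = -272$)
$L = - \frac{298010}{141}$ ($L = -6 + \frac{\left(-19272 + 6630\right) - \frac{154}{-282 + 329}}{6} = -6 + \frac{-12642 - \frac{154}{47}}{6} = -6 + \frac{1}{6} \left(- \frac{594328}{47}\right) = -6 - \frac{297164}{141} = - \frac{298010}{141} \approx -2113.5$)
$\left(421207 + \left(218 + F \left(-260\right)\right)\right) \left(L + H{\left(-482 \right)}\right) = \left(421207 + \left(218 - -13000\right)\right) \left(- \frac{298010}{141} - 272\right) = \left(421207 + \left(218 + 13000\right)\right) \left(- \frac{336362}{141}\right) = \left(421207 + 13218\right) \left(- \frac{336362}{141}\right) = 434425 \left(- \frac{336362}{141}\right) = - \frac{146124061850}{141}$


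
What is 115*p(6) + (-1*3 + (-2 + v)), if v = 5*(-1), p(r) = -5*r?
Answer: -3460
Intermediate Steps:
v = -5
115*p(6) + (-1*3 + (-2 + v)) = 115*(-5*6) + (-1*3 + (-2 - 5)) = 115*(-30) + (-3 - 7) = -3450 - 10 = -3460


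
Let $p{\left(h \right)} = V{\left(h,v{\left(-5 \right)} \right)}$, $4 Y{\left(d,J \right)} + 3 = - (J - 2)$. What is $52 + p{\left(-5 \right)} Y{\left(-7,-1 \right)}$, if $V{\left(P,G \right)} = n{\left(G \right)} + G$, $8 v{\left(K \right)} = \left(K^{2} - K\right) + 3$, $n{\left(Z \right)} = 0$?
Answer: $52$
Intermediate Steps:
$Y{\left(d,J \right)} = - \frac{1}{4} - \frac{J}{4}$ ($Y{\left(d,J \right)} = - \frac{3}{4} + \frac{\left(-1\right) \left(J - 2\right)}{4} = - \frac{3}{4} + \frac{\left(-1\right) \left(-2 + J\right)}{4} = - \frac{3}{4} + \frac{2 - J}{4} = - \frac{3}{4} - \left(- \frac{1}{2} + \frac{J}{4}\right) = - \frac{1}{4} - \frac{J}{4}$)
$v{\left(K \right)} = \frac{3}{8} - \frac{K}{8} + \frac{K^{2}}{8}$ ($v{\left(K \right)} = \frac{\left(K^{2} - K\right) + 3}{8} = \frac{3 + K^{2} - K}{8} = \frac{3}{8} - \frac{K}{8} + \frac{K^{2}}{8}$)
$V{\left(P,G \right)} = G$ ($V{\left(P,G \right)} = 0 + G = G$)
$p{\left(h \right)} = \frac{33}{8}$ ($p{\left(h \right)} = \frac{3}{8} - - \frac{5}{8} + \frac{\left(-5\right)^{2}}{8} = \frac{3}{8} + \frac{5}{8} + \frac{1}{8} \cdot 25 = \frac{3}{8} + \frac{5}{8} + \frac{25}{8} = \frac{33}{8}$)
$52 + p{\left(-5 \right)} Y{\left(-7,-1 \right)} = 52 + \frac{33 \left(- \frac{1}{4} - - \frac{1}{4}\right)}{8} = 52 + \frac{33 \left(- \frac{1}{4} + \frac{1}{4}\right)}{8} = 52 + \frac{33}{8} \cdot 0 = 52 + 0 = 52$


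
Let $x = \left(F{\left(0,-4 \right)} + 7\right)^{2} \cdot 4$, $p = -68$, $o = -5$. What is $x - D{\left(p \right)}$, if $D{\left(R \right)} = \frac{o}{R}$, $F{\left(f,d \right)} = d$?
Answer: $\frac{2443}{68} \approx 35.926$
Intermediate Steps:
$D{\left(R \right)} = - \frac{5}{R}$
$x = 36$ ($x = \left(-4 + 7\right)^{2} \cdot 4 = 3^{2} \cdot 4 = 9 \cdot 4 = 36$)
$x - D{\left(p \right)} = 36 - - \frac{5}{-68} = 36 - \left(-5\right) \left(- \frac{1}{68}\right) = 36 - \frac{5}{68} = \frac{2443}{68}$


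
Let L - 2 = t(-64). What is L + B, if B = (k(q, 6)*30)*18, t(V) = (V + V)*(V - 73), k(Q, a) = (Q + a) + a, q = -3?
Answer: 22398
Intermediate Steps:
k(Q, a) = Q + 2*a
t(V) = 2*V*(-73 + V) (t(V) = (2*V)*(-73 + V) = 2*V*(-73 + V))
B = 4860 (B = ((-3 + 2*6)*30)*18 = ((-3 + 12)*30)*18 = (9*30)*18 = 270*18 = 4860)
L = 17538 (L = 2 + 2*(-64)*(-73 - 64) = 2 + 2*(-64)*(-137) = 2 + 17536 = 17538)
L + B = 17538 + 4860 = 22398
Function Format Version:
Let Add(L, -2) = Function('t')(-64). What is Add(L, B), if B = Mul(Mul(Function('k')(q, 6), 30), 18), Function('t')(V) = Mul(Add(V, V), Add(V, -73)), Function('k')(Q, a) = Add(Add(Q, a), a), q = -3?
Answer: 22398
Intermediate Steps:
Function('k')(Q, a) = Add(Q, Mul(2, a))
Function('t')(V) = Mul(2, V, Add(-73, V)) (Function('t')(V) = Mul(Mul(2, V), Add(-73, V)) = Mul(2, V, Add(-73, V)))
B = 4860 (B = Mul(Mul(Add(-3, Mul(2, 6)), 30), 18) = Mul(Mul(Add(-3, 12), 30), 18) = Mul(Mul(9, 30), 18) = Mul(270, 18) = 4860)
L = 17538 (L = Add(2, Mul(2, -64, Add(-73, -64))) = Add(2, Mul(2, -64, -137)) = Add(2, 17536) = 17538)
Add(L, B) = Add(17538, 4860) = 22398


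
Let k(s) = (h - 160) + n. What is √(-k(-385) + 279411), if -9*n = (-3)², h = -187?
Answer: √279759 ≈ 528.92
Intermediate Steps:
n = -1 (n = -⅑*(-3)² = -⅑*9 = -1)
k(s) = -348 (k(s) = (-187 - 160) - 1 = -347 - 1 = -348)
√(-k(-385) + 279411) = √(-1*(-348) + 279411) = √(348 + 279411) = √279759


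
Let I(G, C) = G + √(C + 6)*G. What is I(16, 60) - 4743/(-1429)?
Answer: 27607/1429 + 16*√66 ≈ 149.30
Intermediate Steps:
I(G, C) = G + G*√(6 + C) (I(G, C) = G + √(6 + C)*G = G + G*√(6 + C))
I(16, 60) - 4743/(-1429) = 16*(1 + √(6 + 60)) - 4743/(-1429) = 16*(1 + √66) - 4743*(-1)/1429 = (16 + 16*√66) - 1*(-4743/1429) = (16 + 16*√66) + 4743/1429 = 27607/1429 + 16*√66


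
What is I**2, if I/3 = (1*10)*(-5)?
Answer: 22500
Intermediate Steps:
I = -150 (I = 3*((1*10)*(-5)) = 3*(10*(-5)) = 3*(-50) = -150)
I**2 = (-150)**2 = 22500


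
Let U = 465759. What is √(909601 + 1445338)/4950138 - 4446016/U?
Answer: -4446016/465759 + √2354939/4950138 ≈ -9.5454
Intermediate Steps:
√(909601 + 1445338)/4950138 - 4446016/U = √(909601 + 1445338)/4950138 - 4446016/465759 = √2354939*(1/4950138) - 4446016*1/465759 = √2354939/4950138 - 4446016/465759 = -4446016/465759 + √2354939/4950138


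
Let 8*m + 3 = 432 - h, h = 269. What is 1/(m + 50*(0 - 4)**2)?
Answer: 1/820 ≈ 0.0012195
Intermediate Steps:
m = 20 (m = -3/8 + (432 - 1*269)/8 = -3/8 + (432 - 269)/8 = -3/8 + (1/8)*163 = -3/8 + 163/8 = 20)
1/(m + 50*(0 - 4)**2) = 1/(20 + 50*(0 - 4)**2) = 1/(20 + 50*(-4)**2) = 1/(20 + 50*16) = 1/(20 + 800) = 1/820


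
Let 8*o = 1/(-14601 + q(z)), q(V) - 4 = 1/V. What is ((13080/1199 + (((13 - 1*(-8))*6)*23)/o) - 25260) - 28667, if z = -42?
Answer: -3723184477/11 ≈ -3.3847e+8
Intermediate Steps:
q(V) = 4 + 1/V
o = -21/2452300 (o = 1/(8*(-14601 + (4 + 1/(-42)))) = 1/(8*(-14601 + (4 - 1/42))) = 1/(8*(-14601 + 167/42)) = 1/(8*(-613075/42)) = (⅛)*(-42/613075) = -21/2452300 ≈ -8.5634e-6)
((13080/1199 + (((13 - 1*(-8))*6)*23)/o) - 25260) - 28667 = ((13080/1199 + (((13 - 1*(-8))*6)*23)/(-21/2452300)) - 25260) - 28667 = ((13080*(1/1199) + (((13 + 8)*6)*23)*(-2452300/21)) - 25260) - 28667 = ((120/11 + ((21*6)*23)*(-2452300/21)) - 25260) - 28667 = ((120/11 + (126*23)*(-2452300/21)) - 25260) - 28667 = ((120/11 + 2898*(-2452300/21)) - 25260) - 28667 = ((120/11 - 338417400) - 25260) - 28667 = (-3722591280/11 - 25260) - 28667 = -3722869140/11 - 28667 = -3723184477/11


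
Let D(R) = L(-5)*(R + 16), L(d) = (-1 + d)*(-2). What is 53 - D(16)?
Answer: -331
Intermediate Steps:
L(d) = 2 - 2*d
D(R) = 192 + 12*R (D(R) = (2 - 2*(-5))*(R + 16) = (2 + 10)*(16 + R) = 12*(16 + R) = 192 + 12*R)
53 - D(16) = 53 - (192 + 12*16) = 53 - (192 + 192) = 53 - 1*384 = 53 - 384 = -331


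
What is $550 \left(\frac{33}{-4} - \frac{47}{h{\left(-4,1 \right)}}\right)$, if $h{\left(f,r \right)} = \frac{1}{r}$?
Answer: $- \frac{60775}{2} \approx -30388.0$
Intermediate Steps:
$550 \left(\frac{33}{-4} - \frac{47}{h{\left(-4,1 \right)}}\right) = 550 \left(\frac{33}{-4} - \frac{47}{1^{-1}}\right) = 550 \left(33 \left(- \frac{1}{4}\right) - \frac{47}{1}\right) = 550 \left(- \frac{33}{4} - 47\right) = 550 \left(- \frac{221}{4}\right) = - \frac{60775}{2}$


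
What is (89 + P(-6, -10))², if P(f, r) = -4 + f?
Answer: 6241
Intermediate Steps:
(89 + P(-6, -10))² = (89 + (-4 - 6))² = (89 - 10)² = 79² = 6241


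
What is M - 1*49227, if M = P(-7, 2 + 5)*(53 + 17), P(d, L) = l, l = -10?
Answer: -49927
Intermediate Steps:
P(d, L) = -10
M = -700 (M = -10*(53 + 17) = -10*70 = -700)
M - 1*49227 = -700 - 1*49227 = -700 - 49227 = -49927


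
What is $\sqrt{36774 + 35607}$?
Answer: $\sqrt{72381} \approx 269.04$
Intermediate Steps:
$\sqrt{36774 + 35607} = \sqrt{72381}$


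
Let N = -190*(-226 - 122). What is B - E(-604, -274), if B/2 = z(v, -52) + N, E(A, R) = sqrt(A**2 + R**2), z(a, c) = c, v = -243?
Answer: 132136 - 2*sqrt(109973) ≈ 1.3147e+5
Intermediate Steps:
N = 66120 (N = -190*(-348) = 66120)
B = 132136 (B = 2*(-52 + 66120) = 2*66068 = 132136)
B - E(-604, -274) = 132136 - sqrt((-604)**2 + (-274)**2) = 132136 - sqrt(364816 + 75076) = 132136 - sqrt(439892) = 132136 - 2*sqrt(109973)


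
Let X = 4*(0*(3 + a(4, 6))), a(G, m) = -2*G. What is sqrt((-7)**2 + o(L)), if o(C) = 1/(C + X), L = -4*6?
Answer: 5*sqrt(282)/12 ≈ 6.9970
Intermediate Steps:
L = -24
X = 0 (X = 4*(0*(3 - 2*4)) = 4*(0*(3 - 8)) = 4*(0*(-5)) = 4*0 = 0)
o(C) = 1/C (o(C) = 1/(C + 0) = 1/C)
sqrt((-7)**2 + o(L)) = sqrt((-7)**2 + 1/(-24)) = sqrt(49 - 1/24) = sqrt(1175/24) = 5*sqrt(282)/12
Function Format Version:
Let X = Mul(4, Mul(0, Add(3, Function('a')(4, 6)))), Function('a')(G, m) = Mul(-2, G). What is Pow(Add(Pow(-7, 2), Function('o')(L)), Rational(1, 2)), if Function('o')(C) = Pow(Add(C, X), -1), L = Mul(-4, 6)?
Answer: Mul(Rational(5, 12), Pow(282, Rational(1, 2))) ≈ 6.9970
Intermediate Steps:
L = -24
X = 0 (X = Mul(4, Mul(0, Add(3, Mul(-2, 4)))) = Mul(4, Mul(0, Add(3, -8))) = Mul(4, Mul(0, -5)) = Mul(4, 0) = 0)
Function('o')(C) = Pow(C, -1) (Function('o')(C) = Pow(Add(C, 0), -1) = Pow(C, -1))
Pow(Add(Pow(-7, 2), Function('o')(L)), Rational(1, 2)) = Pow(Add(Pow(-7, 2), Pow(-24, -1)), Rational(1, 2)) = Pow(Add(49, Rational(-1, 24)), Rational(1, 2)) = Pow(Rational(1175, 24), Rational(1, 2)) = Mul(Rational(5, 12), Pow(282, Rational(1, 2)))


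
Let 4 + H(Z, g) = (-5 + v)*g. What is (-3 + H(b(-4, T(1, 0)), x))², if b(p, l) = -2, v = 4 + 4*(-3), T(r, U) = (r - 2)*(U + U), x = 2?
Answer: 1089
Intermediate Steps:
T(r, U) = 2*U*(-2 + r) (T(r, U) = (-2 + r)*(2*U) = 2*U*(-2 + r))
v = -8 (v = 4 - 12 = -8)
H(Z, g) = -4 - 13*g (H(Z, g) = -4 + (-5 - 8)*g = -4 - 13*g)
(-3 + H(b(-4, T(1, 0)), x))² = (-3 + (-4 - 13*2))² = (-3 + (-4 - 26))² = (-3 - 30)² = (-33)² = 1089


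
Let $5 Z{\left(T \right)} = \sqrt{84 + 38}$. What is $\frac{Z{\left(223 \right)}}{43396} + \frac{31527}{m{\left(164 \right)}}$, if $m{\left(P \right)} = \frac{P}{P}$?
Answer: $31527 + \frac{\sqrt{122}}{216980} \approx 31527.0$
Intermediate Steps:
$m{\left(P \right)} = 1$
$Z{\left(T \right)} = \frac{\sqrt{122}}{5}$ ($Z{\left(T \right)} = \frac{\sqrt{84 + 38}}{5} = \frac{\sqrt{122}}{5}$)
$\frac{Z{\left(223 \right)}}{43396} + \frac{31527}{m{\left(164 \right)}} = \frac{\frac{1}{5} \sqrt{122}}{43396} + \frac{31527}{1} = \frac{\sqrt{122}}{5} \cdot \frac{1}{43396} + 31527 \cdot 1 = \frac{\sqrt{122}}{216980} + 31527 = 31527 + \frac{\sqrt{122}}{216980}$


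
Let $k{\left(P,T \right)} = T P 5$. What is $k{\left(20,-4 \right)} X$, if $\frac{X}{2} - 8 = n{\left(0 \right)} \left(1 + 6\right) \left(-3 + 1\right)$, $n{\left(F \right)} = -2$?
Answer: $-28800$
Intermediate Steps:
$k{\left(P,T \right)} = 5 P T$ ($k{\left(P,T \right)} = P T 5 = 5 P T$)
$X = 72$ ($X = 16 + 2 \left(- 2 \left(1 + 6\right) \left(-3 + 1\right)\right) = 16 + 2 \left(- 2 \cdot 7 \left(-2\right)\right) = 16 + 2 \left(\left(-2\right) \left(-14\right)\right) = 16 + 2 \cdot 28 = 16 + 56 = 72$)
$k{\left(20,-4 \right)} X = 5 \cdot 20 \left(-4\right) 72 = \left(-400\right) 72 = -28800$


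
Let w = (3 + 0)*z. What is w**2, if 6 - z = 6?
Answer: 0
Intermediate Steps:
z = 0 (z = 6 - 1*6 = 6 - 6 = 0)
w = 0 (w = (3 + 0)*0 = 3*0 = 0)
w**2 = 0**2 = 0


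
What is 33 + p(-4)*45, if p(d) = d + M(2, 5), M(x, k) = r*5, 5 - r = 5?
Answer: -147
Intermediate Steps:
r = 0 (r = 5 - 1*5 = 5 - 5 = 0)
M(x, k) = 0 (M(x, k) = 0*5 = 0)
p(d) = d (p(d) = d + 0 = d)
33 + p(-4)*45 = 33 - 4*45 = 33 - 180 = -147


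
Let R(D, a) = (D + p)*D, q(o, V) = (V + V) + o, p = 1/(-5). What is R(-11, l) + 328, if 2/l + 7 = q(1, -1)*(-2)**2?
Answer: 2256/5 ≈ 451.20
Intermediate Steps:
p = -1/5 ≈ -0.20000
q(o, V) = o + 2*V (q(o, V) = 2*V + o = o + 2*V)
l = -2/11 (l = 2/(-7 + (1 + 2*(-1))*(-2)**2) = 2/(-7 + (1 - 2)*4) = 2/(-7 - 1*4) = 2/(-7 - 4) = 2/(-11) = 2*(-1/11) = -2/11 ≈ -0.18182)
R(D, a) = D*(-1/5 + D) (R(D, a) = (D - 1/5)*D = (-1/5 + D)*D = D*(-1/5 + D))
R(-11, l) + 328 = -11*(-1/5 - 11) + 328 = -11*(-56/5) + 328 = 616/5 + 328 = 2256/5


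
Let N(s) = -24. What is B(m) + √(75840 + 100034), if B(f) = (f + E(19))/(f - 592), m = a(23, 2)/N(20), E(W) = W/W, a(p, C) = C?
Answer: -11/7105 + √175874 ≈ 419.37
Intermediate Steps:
E(W) = 1
m = -1/12 (m = 2/(-24) = 2*(-1/24) = -1/12 ≈ -0.083333)
B(f) = (1 + f)/(-592 + f) (B(f) = (f + 1)/(f - 592) = (1 + f)/(-592 + f))
B(m) + √(75840 + 100034) = (1 - 1/12)/(-592 - 1/12) + √(75840 + 100034) = (11/12)/(-7105/12) + √175874 = -12/7105*11/12 + √175874 = -11/7105 + √175874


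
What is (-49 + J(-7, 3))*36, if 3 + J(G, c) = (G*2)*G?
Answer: 1656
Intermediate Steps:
J(G, c) = -3 + 2*G² (J(G, c) = -3 + (G*2)*G = -3 + (2*G)*G = -3 + 2*G²)
(-49 + J(-7, 3))*36 = (-49 + (-3 + 2*(-7)²))*36 = (-49 + (-3 + 2*49))*36 = (-49 + (-3 + 98))*36 = (-49 + 95)*36 = 46*36 = 1656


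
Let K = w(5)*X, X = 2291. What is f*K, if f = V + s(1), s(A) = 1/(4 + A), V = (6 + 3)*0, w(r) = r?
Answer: 2291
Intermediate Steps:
K = 11455 (K = 5*2291 = 11455)
V = 0 (V = 9*0 = 0)
f = ⅕ (f = 0 + 1/(4 + 1) = 0 + 1/5 = 0 + ⅕ = ⅕ ≈ 0.20000)
f*K = (⅕)*11455 = 2291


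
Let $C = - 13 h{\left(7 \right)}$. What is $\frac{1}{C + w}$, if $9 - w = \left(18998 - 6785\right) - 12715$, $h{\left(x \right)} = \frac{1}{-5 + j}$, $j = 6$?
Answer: $\frac{1}{498} \approx 0.002008$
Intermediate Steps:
$h{\left(x \right)} = 1$ ($h{\left(x \right)} = \frac{1}{-5 + 6} = 1^{-1} = 1$)
$C = -13$ ($C = \left(-13\right) 1 = -13$)
$w = 511$ ($w = 9 - \left(\left(18998 - 6785\right) - 12715\right) = 9 - \left(12213 - 12715\right) = 9 - -502 = 9 + 502 = 511$)
$\frac{1}{C + w} = \frac{1}{-13 + 511} = \frac{1}{498}$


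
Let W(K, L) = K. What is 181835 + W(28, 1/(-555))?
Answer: 181863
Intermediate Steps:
181835 + W(28, 1/(-555)) = 181835 + 28 = 181863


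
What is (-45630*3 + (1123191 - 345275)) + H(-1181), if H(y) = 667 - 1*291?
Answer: 641402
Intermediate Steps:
H(y) = 376 (H(y) = 667 - 291 = 376)
(-45630*3 + (1123191 - 345275)) + H(-1181) = (-45630*3 + (1123191 - 345275)) + 376 = (-117*1170 + 777916) + 376 = (-136890 + 777916) + 376 = 641026 + 376 = 641402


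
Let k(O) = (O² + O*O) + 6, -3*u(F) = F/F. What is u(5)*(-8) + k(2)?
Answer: 50/3 ≈ 16.667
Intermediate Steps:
u(F) = -⅓ (u(F) = -F/(3*F) = -⅓*1 = -⅓)
k(O) = 6 + 2*O² (k(O) = (O² + O²) + 6 = 2*O² + 6 = 6 + 2*O²)
u(5)*(-8) + k(2) = -⅓*(-8) + (6 + 2*2²) = 8/3 + (6 + 2*4) = 8/3 + (6 + 8) = 8/3 + 14 = 50/3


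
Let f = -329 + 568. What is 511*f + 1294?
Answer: 123423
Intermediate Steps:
f = 239
511*f + 1294 = 511*239 + 1294 = 122129 + 1294 = 123423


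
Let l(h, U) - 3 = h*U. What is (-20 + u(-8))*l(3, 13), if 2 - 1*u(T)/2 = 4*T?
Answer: 2016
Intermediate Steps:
l(h, U) = 3 + U*h (l(h, U) = 3 + h*U = 3 + U*h)
u(T) = 4 - 8*T
(-20 + u(-8))*l(3, 13) = (-20 + (4 - 8*(-8)))*(3 + 13*3) = (-20 + (4 + 64))*(3 + 39) = (-20 + 68)*42 = 48*42 = 2016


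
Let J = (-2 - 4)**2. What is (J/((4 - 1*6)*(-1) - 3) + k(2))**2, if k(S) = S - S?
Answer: 1296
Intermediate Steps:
k(S) = 0
J = 36 (J = (-6)**2 = 36)
(J/((4 - 1*6)*(-1) - 3) + k(2))**2 = (36/((4 - 1*6)*(-1) - 3) + 0)**2 = (36/((4 - 6)*(-1) - 3) + 0)**2 = (36/(-2*(-1) - 3) + 0)**2 = (36/(2 - 3) + 0)**2 = (36/(-1) + 0)**2 = (36*(-1) + 0)**2 = (-36 + 0)**2 = (-36)**2 = 1296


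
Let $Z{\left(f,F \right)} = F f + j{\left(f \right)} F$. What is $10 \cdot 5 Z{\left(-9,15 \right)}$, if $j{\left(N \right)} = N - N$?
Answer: $-6750$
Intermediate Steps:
$j{\left(N \right)} = 0$
$Z{\left(f,F \right)} = F f$ ($Z{\left(f,F \right)} = F f + 0 F = F f + 0 = F f$)
$10 \cdot 5 Z{\left(-9,15 \right)} = 10 \cdot 5 \cdot 15 \left(-9\right) = 50 \left(-135\right) = -6750$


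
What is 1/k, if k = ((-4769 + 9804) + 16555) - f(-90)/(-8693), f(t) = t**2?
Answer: 8693/187689970 ≈ 4.6316e-5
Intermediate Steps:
k = 187689970/8693 (k = ((-4769 + 9804) + 16555) - (-90)**2/(-8693) = (5035 + 16555) - 8100*(-1)/8693 = 21590 - 1*(-8100/8693) = 21590 + 8100/8693 = 187689970/8693 ≈ 21591.)
1/k = 1/(187689970/8693) = 8693/187689970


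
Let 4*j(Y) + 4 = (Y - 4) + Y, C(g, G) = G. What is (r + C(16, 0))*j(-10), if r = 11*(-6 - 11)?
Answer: 1309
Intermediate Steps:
r = -187 (r = 11*(-17) = -187)
j(Y) = -2 + Y/2 (j(Y) = -1 + ((Y - 4) + Y)/4 = -1 + ((-4 + Y) + Y)/4 = -1 + (-4 + 2*Y)/4 = -1 + (-1 + Y/2) = -2 + Y/2)
(r + C(16, 0))*j(-10) = (-187 + 0)*(-2 + (½)*(-10)) = -187*(-2 - 5) = -187*(-7) = 1309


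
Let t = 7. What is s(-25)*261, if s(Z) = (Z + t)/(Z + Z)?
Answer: 2349/25 ≈ 93.960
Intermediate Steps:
s(Z) = (7 + Z)/(2*Z) (s(Z) = (Z + 7)/(Z + Z) = (7 + Z)/((2*Z)) = (7 + Z)*(1/(2*Z)) = (7 + Z)/(2*Z))
s(-25)*261 = ((1/2)*(7 - 25)/(-25))*261 = ((1/2)*(-1/25)*(-18))*261 = (9/25)*261 = 2349/25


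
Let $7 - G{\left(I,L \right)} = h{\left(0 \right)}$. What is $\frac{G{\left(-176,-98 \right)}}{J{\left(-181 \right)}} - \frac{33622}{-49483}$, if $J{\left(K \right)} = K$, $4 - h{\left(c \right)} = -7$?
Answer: $\frac{6283514}{8956423} \approx 0.70156$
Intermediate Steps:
$h{\left(c \right)} = 11$ ($h{\left(c \right)} = 4 - -7 = 4 + 7 = 11$)
$G{\left(I,L \right)} = -4$ ($G{\left(I,L \right)} = 7 - 11 = -4$)
$\frac{G{\left(-176,-98 \right)}}{J{\left(-181 \right)}} - \frac{33622}{-49483} = - \frac{4}{-181} - \frac{33622}{-49483} = \left(-4\right) \left(- \frac{1}{181}\right) - - \frac{33622}{49483} = \frac{4}{181} + \frac{33622}{49483} = \frac{6283514}{8956423}$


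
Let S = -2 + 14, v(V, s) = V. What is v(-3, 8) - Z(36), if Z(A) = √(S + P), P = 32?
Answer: -3 - 2*√11 ≈ -9.6333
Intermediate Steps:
S = 12
Z(A) = 2*√11 (Z(A) = √(12 + 32) = √44 = 2*√11)
v(-3, 8) - Z(36) = -3 - 2*√11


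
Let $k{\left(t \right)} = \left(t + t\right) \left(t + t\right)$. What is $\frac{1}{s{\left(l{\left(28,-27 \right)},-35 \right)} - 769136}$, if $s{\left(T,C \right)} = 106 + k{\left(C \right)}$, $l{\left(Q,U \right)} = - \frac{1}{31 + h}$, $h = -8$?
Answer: $- \frac{1}{764130} \approx -1.3087 \cdot 10^{-6}$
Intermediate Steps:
$k{\left(t \right)} = 4 t^{2}$ ($k{\left(t \right)} = 2 t 2 t = 4 t^{2}$)
$l{\left(Q,U \right)} = - \frac{1}{23}$ ($l{\left(Q,U \right)} = - \frac{1}{31 - 8} = - \frac{1}{23}$)
$s{\left(T,C \right)} = 106 + 4 C^{2}$
$\frac{1}{s{\left(l{\left(28,-27 \right)},-35 \right)} - 769136} = \frac{1}{\left(106 + 4 \left(-35\right)^{2}\right) - 769136} = \frac{1}{\left(106 + 4 \cdot 1225\right) - 769136} = \frac{1}{\left(106 + 4900\right) - 769136} = \frac{1}{5006 - 769136} = \frac{1}{-764130} = - \frac{1}{764130}$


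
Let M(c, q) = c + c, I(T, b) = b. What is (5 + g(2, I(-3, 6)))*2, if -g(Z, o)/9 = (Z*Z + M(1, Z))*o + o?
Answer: -746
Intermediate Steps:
M(c, q) = 2*c
g(Z, o) = -9*o - 9*o*(2 + Z²) (g(Z, o) = -9*((Z*Z + 2*1)*o + o) = -9*((Z² + 2)*o + o) = -9*((2 + Z²)*o + o) = -9*(o*(2 + Z²) + o) = -9*(o + o*(2 + Z²)) = -9*o - 9*o*(2 + Z²))
(5 + g(2, I(-3, 6)))*2 = (5 - 9*6*(3 + 2²))*2 = (5 - 9*6*(3 + 4))*2 = (5 - 9*6*7)*2 = (5 - 378)*2 = -373*2 = -746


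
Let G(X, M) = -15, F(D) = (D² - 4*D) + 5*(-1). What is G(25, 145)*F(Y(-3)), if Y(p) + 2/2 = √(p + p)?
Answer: 90 + 90*I*√6 ≈ 90.0 + 220.45*I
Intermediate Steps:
Y(p) = -1 + √2*√p (Y(p) = -1 + √(p + p) = -1 + √(2*p) = -1 + √2*√p)
F(D) = -5 + D² - 4*D (F(D) = (D² - 4*D) - 5 = -5 + D² - 4*D)
G(25, 145)*F(Y(-3)) = -15*(-5 + (-1 + √2*√(-3))² - 4*(-1 + √2*√(-3))) = -15*(-5 + (-1 + √2*(I*√3))² - 4*(-1 + √2*(I*√3))) = -15*(-5 + (-1 + I*√6)² - 4*(-1 + I*√6)) = -15*(-5 + (-1 + I*√6)² + (4 - 4*I*√6)) = -15*(-1 + (-1 + I*√6)² - 4*I*√6) = 15 - 15*(-1 + I*√6)² + 60*I*√6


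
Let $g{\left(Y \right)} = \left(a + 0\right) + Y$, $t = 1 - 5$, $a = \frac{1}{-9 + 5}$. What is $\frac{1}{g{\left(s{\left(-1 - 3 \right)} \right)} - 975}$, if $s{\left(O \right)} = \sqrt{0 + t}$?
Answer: $- \frac{15604}{15217865} - \frac{32 i}{15217865} \approx -0.0010254 - 2.1028 \cdot 10^{-6} i$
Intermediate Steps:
$a = - \frac{1}{4}$ ($a = \frac{1}{-4} = - \frac{1}{4} \approx -0.25$)
$t = -4$ ($t = 1 - 5 = -4$)
$s{\left(O \right)} = 2 i$ ($s{\left(O \right)} = \sqrt{0 - 4} = \sqrt{-4} = 2 i$)
$g{\left(Y \right)} = - \frac{1}{4} + Y$ ($g{\left(Y \right)} = \left(- \frac{1}{4} + 0\right) + Y = - \frac{1}{4} + Y$)
$\frac{1}{g{\left(s{\left(-1 - 3 \right)} \right)} - 975} = \frac{1}{\left(- \frac{1}{4} + 2 i\right) - 975} = \frac{1}{- \frac{3901}{4} + 2 i} = \frac{16 \left(- \frac{3901}{4} - 2 i\right)}{15217865}$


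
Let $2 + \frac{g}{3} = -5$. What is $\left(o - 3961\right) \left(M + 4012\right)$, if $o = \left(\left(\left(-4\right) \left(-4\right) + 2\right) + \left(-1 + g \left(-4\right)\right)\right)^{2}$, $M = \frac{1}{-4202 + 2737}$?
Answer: $\frac{7335218592}{293} \approx 2.5035 \cdot 10^{7}$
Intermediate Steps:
$g = -21$ ($g = -6 + 3 \left(-5\right) = -6 - 15 = -21$)
$M = - \frac{1}{1465}$ ($M = \frac{1}{-1465} = - \frac{1}{1465} \approx -0.00068259$)
$o = 10201$ ($o = \left(\left(\left(-4\right) \left(-4\right) + 2\right) - -83\right)^{2} = \left(\left(16 + 2\right) + \left(-1 + 84\right)\right)^{2} = \left(18 + 83\right)^{2} = 101^{2} = 10201$)
$\left(o - 3961\right) \left(M + 4012\right) = \left(10201 - 3961\right) \left(- \frac{1}{1465} + 4012\right) = 6240 \cdot \frac{5877579}{1465} = \frac{7335218592}{293}$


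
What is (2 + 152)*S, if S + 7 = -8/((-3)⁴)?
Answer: -88550/81 ≈ -1093.2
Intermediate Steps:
S = -575/81 (S = -7 - 8/((-3)⁴) = -7 - 8/81 = -575/81 ≈ -7.0988)
(2 + 152)*S = (2 + 152)*(-575/81) = 154*(-575/81) = -88550/81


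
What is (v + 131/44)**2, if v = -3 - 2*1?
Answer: 7921/1936 ≈ 4.0914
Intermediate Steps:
v = -5 (v = -3 - 2 = -5)
(v + 131/44)**2 = (-5 + 131/44)**2 = (-89/44)**2 = 7921/1936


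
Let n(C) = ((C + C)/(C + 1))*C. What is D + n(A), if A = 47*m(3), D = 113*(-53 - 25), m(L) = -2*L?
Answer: -2635782/281 ≈ -9380.0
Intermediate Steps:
D = -8814 (D = 113*(-78) = -8814)
A = -282 (A = 47*(-2*3) = 47*(-6) = -282)
n(C) = 2*C**2/(1 + C) (n(C) = ((2*C)/(1 + C))*C = (2*C/(1 + C))*C = 2*C**2/(1 + C))
D + n(A) = -8814 + 2*(-282)**2/(1 - 282) = -8814 + 2*79524/(-281) = -8814 + 2*79524*(-1/281) = -8814 - 159048/281 = -2635782/281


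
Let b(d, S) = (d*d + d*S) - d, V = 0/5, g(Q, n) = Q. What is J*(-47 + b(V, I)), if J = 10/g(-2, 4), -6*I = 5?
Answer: 235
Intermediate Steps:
I = -⅚ (I = -⅙*5 = -⅚ ≈ -0.83333)
V = 0 (V = 0*(⅕) = 0)
J = -5 (J = 10/(-2) = 10*(-½) = -5)
b(d, S) = d² - d + S*d (b(d, S) = (d² + S*d) - d = d² - d + S*d)
J*(-47 + b(V, I)) = -5*(-47 + 0*(-1 - ⅚ + 0)) = -5*(-47 + 0*(-11/6)) = -5*(-47 + 0) = -5*(-47) = 235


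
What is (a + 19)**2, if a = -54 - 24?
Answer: 3481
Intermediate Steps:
a = -78
(a + 19)**2 = (-78 + 19)**2 = (-59)**2 = 3481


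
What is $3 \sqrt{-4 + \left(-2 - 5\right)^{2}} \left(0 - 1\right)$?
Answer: $- 9 \sqrt{5} \approx -20.125$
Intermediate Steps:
$3 \sqrt{-4 + \left(-2 - 5\right)^{2}} \left(0 - 1\right) = 3 \sqrt{-4 + \left(-7\right)^{2}} \left(0 - 1\right) = 3 \sqrt{-4 + 49} \left(-1\right) = 3 \sqrt{45} \left(-1\right) = 3 \cdot 3 \sqrt{5} \left(-1\right) = 9 \sqrt{5} \left(-1\right) = - 9 \sqrt{5}$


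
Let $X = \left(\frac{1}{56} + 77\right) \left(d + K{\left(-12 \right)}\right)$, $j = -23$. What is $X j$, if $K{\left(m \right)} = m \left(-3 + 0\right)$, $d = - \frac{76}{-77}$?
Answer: $- \frac{35314844}{539} \approx -65519.0$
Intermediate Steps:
$d = \frac{76}{77}$ ($d = \left(-76\right) \left(- \frac{1}{77}\right) = \frac{76}{77} \approx 0.98701$)
$K{\left(m \right)} = - 3 m$ ($K{\left(m \right)} = m \left(-3\right) = - 3 m$)
$X = \frac{1535428}{539}$ ($X = \left(\frac{1}{56} + 77\right) \left(\frac{76}{77} - -36\right) = \left(\frac{1}{56} + 77\right) \left(\frac{76}{77} + 36\right) = \frac{4313}{56} \cdot \frac{2848}{77} = \frac{1535428}{539} \approx 2848.7$)
$X j = \frac{1535428}{539} \left(-23\right) = - \frac{35314844}{539}$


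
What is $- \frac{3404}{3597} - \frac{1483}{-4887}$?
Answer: $- \frac{3766999}{5859513} \approx -0.64289$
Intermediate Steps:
$- \frac{3404}{3597} - \frac{1483}{-4887} = \left(-3404\right) \frac{1}{3597} - - \frac{1483}{4887} = - \frac{3404}{3597} + \frac{1483}{4887} = - \frac{3766999}{5859513}$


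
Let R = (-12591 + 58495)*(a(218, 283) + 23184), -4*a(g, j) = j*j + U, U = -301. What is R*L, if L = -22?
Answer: -3269007456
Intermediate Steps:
a(g, j) = 301/4 - j²/4 (a(g, j) = -(j*j - 301)/4 = -(j² - 301)/4 = -(-301 + j²)/4 = 301/4 - j²/4)
R = 148591248 (R = (-12591 + 58495)*((301/4 - ¼*283²) + 23184) = 45904*((301/4 - ¼*80089) + 23184) = 45904*((301/4 - 80089/4) + 23184) = 45904*(-19947 + 23184) = 45904*3237 = 148591248)
R*L = 148591248*(-22) = -3269007456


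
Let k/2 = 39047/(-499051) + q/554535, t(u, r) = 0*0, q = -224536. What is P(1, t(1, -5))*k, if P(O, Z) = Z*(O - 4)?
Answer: 0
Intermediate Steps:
t(u, r) = 0
P(O, Z) = Z*(-4 + O)
k = -267415686962/276741246285 (k = 2*(39047/(-499051) - 224536/554535) = 2*(39047*(-1/499051) - 224536*1/554535) = 2*(-39047/499051 - 224536/554535) = 2*(-133707843481/276741246285) = -267415686962/276741246285 ≈ -0.96630)
P(1, t(1, -5))*k = (0*(-4 + 1))*(-267415686962/276741246285) = (0*(-3))*(-267415686962/276741246285) = 0*(-267415686962/276741246285) = 0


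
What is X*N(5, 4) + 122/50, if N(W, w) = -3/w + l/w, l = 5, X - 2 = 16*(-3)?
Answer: -514/25 ≈ -20.560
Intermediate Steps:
X = -46 (X = 2 + 16*(-3) = 2 - 48 = -46)
N(W, w) = 2/w (N(W, w) = -3/w + 5/w = 2/w)
X*N(5, 4) + 122/50 = -92/4 + 122/50 = -92/4 + 122*(1/50) = -46*½ + 61/25 = -23 + 61/25 = -514/25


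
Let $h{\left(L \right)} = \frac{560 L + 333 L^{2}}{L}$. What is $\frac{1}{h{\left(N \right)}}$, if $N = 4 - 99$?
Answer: $- \frac{1}{31075} \approx -3.218 \cdot 10^{-5}$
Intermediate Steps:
$N = -95$ ($N = 4 - 99 = -95$)
$h{\left(L \right)} = \frac{333 L^{2} + 560 L}{L}$
$\frac{1}{h{\left(N \right)}} = \frac{1}{560 + 333 \left(-95\right)} = \frac{1}{560 - 31635} = \frac{1}{-31075} = - \frac{1}{31075}$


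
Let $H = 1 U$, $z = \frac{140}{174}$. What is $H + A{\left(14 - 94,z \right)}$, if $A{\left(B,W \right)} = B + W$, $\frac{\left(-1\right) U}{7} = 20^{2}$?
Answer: $- \frac{250490}{87} \approx -2879.2$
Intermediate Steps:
$z = \frac{70}{87}$ ($z = 140 \cdot \frac{1}{174} = \frac{70}{87} \approx 0.8046$)
$U = -2800$ ($U = - 7 \cdot 20^{2} = \left(-7\right) 400 = -2800$)
$H = -2800$ ($H = 1 \left(-2800\right) = -2800$)
$H + A{\left(14 - 94,z \right)} = -2800 + \left(\left(14 - 94\right) + \frac{70}{87}\right) = -2800 + \left(-80 + \frac{70}{87}\right) = -2800 - \frac{6890}{87} = - \frac{250490}{87}$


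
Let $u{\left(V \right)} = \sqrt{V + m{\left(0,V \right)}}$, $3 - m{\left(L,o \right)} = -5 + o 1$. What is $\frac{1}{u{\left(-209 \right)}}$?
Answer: $\frac{\sqrt{2}}{4} \approx 0.35355$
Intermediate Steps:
$m{\left(L,o \right)} = 8 - o$ ($m{\left(L,o \right)} = 3 - \left(-5 + o 1\right) = 3 - \left(-5 + o\right) = 8 - o$)
$u{\left(V \right)} = 2 \sqrt{2}$ ($u{\left(V \right)} = \sqrt{V - \left(-8 + V\right)} = \sqrt{8} = 2 \sqrt{2}$)
$\frac{1}{u{\left(-209 \right)}} = \frac{1}{2 \sqrt{2}} = \frac{\sqrt{2}}{4}$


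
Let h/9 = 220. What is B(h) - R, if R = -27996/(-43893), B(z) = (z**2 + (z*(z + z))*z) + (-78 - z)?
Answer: 227200443956470/14631 ≈ 1.5529e+10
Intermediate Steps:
h = 1980 (h = 9*220 = 1980)
B(z) = -78 + z**2 - z + 2*z**3 (B(z) = (z**2 + (z*(2*z))*z) + (-78 - z) = (z**2 + (2*z**2)*z) + (-78 - z) = (z**2 + 2*z**3) + (-78 - z) = -78 + z**2 - z + 2*z**3)
R = 9332/14631 (R = -27996*(-1/43893) = 9332/14631 ≈ 0.63782)
B(h) - R = (-78 + 1980**2 - 1*1980 + 2*1980**3) - 1*9332/14631 = (-78 + 3920400 - 1980 + 2*7762392000) - 9332/14631 = (-78 + 3920400 - 1980 + 15524784000) - 9332/14631 = 15528702342 - 9332/14631 = 227200443956470/14631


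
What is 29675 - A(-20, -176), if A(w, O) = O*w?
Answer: 26155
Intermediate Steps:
29675 - A(-20, -176) = 29675 - (-176)*(-20) = 29675 - 1*3520 = 29675 - 3520 = 26155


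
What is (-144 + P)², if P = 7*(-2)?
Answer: 24964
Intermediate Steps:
P = -14
(-144 + P)² = (-144 - 14)² = (-158)² = 24964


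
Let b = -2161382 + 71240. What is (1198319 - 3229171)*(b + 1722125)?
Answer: 747388060484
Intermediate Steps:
b = -2090142
(1198319 - 3229171)*(b + 1722125) = (1198319 - 3229171)*(-2090142 + 1722125) = -2030852*(-368017) = 747388060484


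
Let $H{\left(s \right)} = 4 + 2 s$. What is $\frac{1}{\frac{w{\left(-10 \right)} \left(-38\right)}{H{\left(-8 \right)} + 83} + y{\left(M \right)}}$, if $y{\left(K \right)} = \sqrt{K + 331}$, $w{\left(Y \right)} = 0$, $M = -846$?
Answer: $- \frac{i \sqrt{515}}{515} \approx - 0.044065 i$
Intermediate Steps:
$y{\left(K \right)} = \sqrt{331 + K}$
$\frac{1}{\frac{w{\left(-10 \right)} \left(-38\right)}{H{\left(-8 \right)} + 83} + y{\left(M \right)}} = \frac{1}{\frac{0 \left(-38\right)}{\left(4 + 2 \left(-8\right)\right) + 83} + \sqrt{331 - 846}} = \frac{1}{\frac{0}{\left(4 - 16\right) + 83} + \sqrt{-515}} = \frac{1}{\frac{0}{-12 + 83} + i \sqrt{515}} = \frac{1}{\frac{0}{71} + i \sqrt{515}} = \frac{1}{0 \cdot \frac{1}{71} + i \sqrt{515}} = \frac{1}{0 + i \sqrt{515}} = \frac{1}{i \sqrt{515}} = - \frac{i \sqrt{515}}{515}$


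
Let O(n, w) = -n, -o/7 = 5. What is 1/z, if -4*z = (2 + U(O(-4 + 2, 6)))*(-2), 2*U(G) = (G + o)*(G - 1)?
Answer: -4/29 ≈ -0.13793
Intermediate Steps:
o = -35 (o = -7*5 = -35)
U(G) = (-1 + G)*(-35 + G)/2 (U(G) = ((G - 35)*(G - 1))/2 = ((-35 + G)*(-1 + G))/2 = ((-1 + G)*(-35 + G))/2 = (-1 + G)*(-35 + G)/2)
z = -29/4 (z = -(2 + (35/2 + (-(-4 + 2))²/2 - (-18)*(-4 + 2)))*(-2)/4 = -(2 + (35/2 + (-1*(-2))²/2 - (-18)*(-2)))*(-2)/4 = -(2 + (35/2 + (½)*2² - 18*2))*(-2)/4 = -(2 + (35/2 + (½)*4 - 36))*(-2)/4 = -(2 + (35/2 + 2 - 36))*(-2)/4 = -(2 - 33/2)*(-2)/4 = -(-29)*(-2)/8 = -¼*29 = -29/4 ≈ -7.2500)
1/z = 1/(-29/4) = -4/29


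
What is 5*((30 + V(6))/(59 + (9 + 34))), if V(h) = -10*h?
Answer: -25/17 ≈ -1.4706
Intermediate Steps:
5*((30 + V(6))/(59 + (9 + 34))) = 5*((30 - 10*6)/(59 + (9 + 34))) = 5*((30 - 60)/(59 + 43)) = 5*(-30/102) = 5*(-30*1/102) = 5*(-5/17) = -25/17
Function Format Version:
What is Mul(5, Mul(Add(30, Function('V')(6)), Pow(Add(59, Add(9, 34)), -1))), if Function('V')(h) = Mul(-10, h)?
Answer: Rational(-25, 17) ≈ -1.4706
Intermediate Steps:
Mul(5, Mul(Add(30, Function('V')(6)), Pow(Add(59, Add(9, 34)), -1))) = Mul(5, Mul(Add(30, Mul(-10, 6)), Pow(Add(59, Add(9, 34)), -1))) = Mul(5, Mul(Add(30, -60), Pow(Add(59, 43), -1))) = Mul(5, Mul(-30, Pow(102, -1))) = Mul(5, Mul(-30, Rational(1, 102))) = Mul(5, Rational(-5, 17)) = Rational(-25, 17)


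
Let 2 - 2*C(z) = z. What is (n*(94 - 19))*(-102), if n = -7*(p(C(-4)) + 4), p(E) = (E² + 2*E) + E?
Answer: 1178100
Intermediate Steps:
C(z) = 1 - z/2
p(E) = E² + 3*E
n = -154 (n = -7*((1 - ½*(-4))*(3 + (1 - ½*(-4))) + 4) = -7*((1 + 2)*(3 + (1 + 2)) + 4) = -7*(3*(3 + 3) + 4) = -7*(3*6 + 4) = -7*(18 + 4) = -7*22 = -154)
(n*(94 - 19))*(-102) = -154*(94 - 19)*(-102) = -154*75*(-102) = -11550*(-102) = 1178100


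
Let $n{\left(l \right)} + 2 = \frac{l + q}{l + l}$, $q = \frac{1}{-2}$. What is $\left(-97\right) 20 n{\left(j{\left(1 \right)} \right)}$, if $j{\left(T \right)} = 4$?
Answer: $\frac{12125}{4} \approx 3031.3$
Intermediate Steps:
$q = - \frac{1}{2} \approx -0.5$
$n{\left(l \right)} = -2 + \frac{- \frac{1}{2} + l}{2 l}$ ($n{\left(l \right)} = -2 + \frac{l - \frac{1}{2}}{l + l} = -2 + \frac{- \frac{1}{2} + l}{2 l}$)
$\left(-97\right) 20 n{\left(j{\left(1 \right)} \right)} = \left(-97\right) 20 \frac{-1 - 24}{4 \cdot 4} = - 1940 \cdot \frac{1}{4} \cdot \frac{1}{4} \left(-1 - 24\right) = - 1940 \cdot \frac{1}{4} \cdot \frac{1}{4} \left(-25\right) = \left(-1940\right) \left(- \frac{25}{16}\right) = \frac{12125}{4}$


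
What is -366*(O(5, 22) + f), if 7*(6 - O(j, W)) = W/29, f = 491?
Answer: -36918054/203 ≈ -1.8186e+5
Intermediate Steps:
O(j, W) = 6 - W/203 (O(j, W) = 6 - W/(7*29) = 6 - W/203)
-366*(O(5, 22) + f) = -366*((6 - 1/203*22) + 491) = -366*((6 - 22/203) + 491) = -366*(1196/203 + 491) = -366*100869/203 = -36918054/203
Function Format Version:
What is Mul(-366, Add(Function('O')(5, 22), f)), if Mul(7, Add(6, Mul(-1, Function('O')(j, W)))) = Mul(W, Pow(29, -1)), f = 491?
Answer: Rational(-36918054, 203) ≈ -1.8186e+5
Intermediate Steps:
Function('O')(j, W) = Add(6, Mul(Rational(-1, 203), W)) (Function('O')(j, W) = Add(6, Mul(Rational(-1, 7), Mul(W, Pow(29, -1)))) = Add(6, Mul(Rational(-1, 7), Mul(W, Rational(1, 29)))) = Add(6, Mul(Rational(-1, 7), Mul(Rational(1, 29), W))) = Add(6, Mul(Rational(-1, 203), W)))
Mul(-366, Add(Function('O')(5, 22), f)) = Mul(-366, Add(Add(6, Mul(Rational(-1, 203), 22)), 491)) = Mul(-366, Add(Add(6, Rational(-22, 203)), 491)) = Mul(-366, Add(Rational(1196, 203), 491)) = Mul(-366, Rational(100869, 203)) = Rational(-36918054, 203)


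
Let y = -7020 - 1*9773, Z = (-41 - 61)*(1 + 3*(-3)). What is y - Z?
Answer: -17609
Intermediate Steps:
Z = 816 (Z = -102*(1 - 9) = -102*(-8) = 816)
y = -16793 (y = -7020 - 9773 = -16793)
y - Z = -16793 - 1*816 = -16793 - 816 = -17609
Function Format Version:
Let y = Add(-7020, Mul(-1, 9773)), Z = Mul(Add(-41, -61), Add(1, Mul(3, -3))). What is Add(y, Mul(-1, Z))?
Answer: -17609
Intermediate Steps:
Z = 816 (Z = Mul(-102, Add(1, -9)) = Mul(-102, -8) = 816)
y = -16793 (y = Add(-7020, -9773) = -16793)
Add(y, Mul(-1, Z)) = Add(-16793, Mul(-1, 816)) = Add(-16793, -816) = -17609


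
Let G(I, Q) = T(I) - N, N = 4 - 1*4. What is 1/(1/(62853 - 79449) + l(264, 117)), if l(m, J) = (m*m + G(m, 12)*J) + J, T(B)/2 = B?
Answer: 16596/2183851043 ≈ 7.5994e-6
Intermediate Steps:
N = 0 (N = 4 - 4 = 0)
T(B) = 2*B
G(I, Q) = 2*I (G(I, Q) = 2*I - 1*0 = 2*I + 0 = 2*I)
l(m, J) = J + m² + 2*J*m (l(m, J) = (m*m + (2*m)*J) + J = (m² + 2*J*m) + J = J + m² + 2*J*m)
1/(1/(62853 - 79449) + l(264, 117)) = 1/(1/(62853 - 79449) + (117 + 264² + 2*117*264)) = 1/(1/(-16596) + (117 + 69696 + 61776)) = 1/(-1/16596 + 131589) = 1/(2183851043/16596) = 16596/2183851043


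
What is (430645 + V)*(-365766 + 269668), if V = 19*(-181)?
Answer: -41053642188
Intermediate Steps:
V = -3439
(430645 + V)*(-365766 + 269668) = (430645 - 3439)*(-365766 + 269668) = 427206*(-96098) = -41053642188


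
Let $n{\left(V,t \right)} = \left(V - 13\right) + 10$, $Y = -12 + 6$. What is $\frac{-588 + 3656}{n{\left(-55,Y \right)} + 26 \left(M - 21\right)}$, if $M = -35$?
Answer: $- \frac{1534}{757} \approx -2.0264$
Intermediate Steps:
$Y = -6$
$n{\left(V,t \right)} = -3 + V$ ($n{\left(V,t \right)} = \left(-13 + V\right) + 10 = -3 + V$)
$\frac{-588 + 3656}{n{\left(-55,Y \right)} + 26 \left(M - 21\right)} = \frac{-588 + 3656}{\left(-3 - 55\right) + 26 \left(-35 - 21\right)} = \frac{3068}{-58 + 26 \left(-56\right)} = \frac{3068}{-58 - 1456} = \frac{3068}{-1514} = 3068 \left(- \frac{1}{1514}\right) = - \frac{1534}{757}$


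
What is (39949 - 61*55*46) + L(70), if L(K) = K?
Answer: -114311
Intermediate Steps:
(39949 - 61*55*46) + L(70) = (39949 - 61*55*46) + 70 = (39949 - 3355*46) + 70 = (39949 - 154330) + 70 = -114381 + 70 = -114311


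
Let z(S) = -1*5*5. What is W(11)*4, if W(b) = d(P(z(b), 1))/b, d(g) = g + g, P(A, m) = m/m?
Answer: 8/11 ≈ 0.72727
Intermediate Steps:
z(S) = -25 (z(S) = -5*5 = -25)
P(A, m) = 1
d(g) = 2*g
W(b) = 2/b (W(b) = (2*1)/b = 2/b)
W(11)*4 = (2/11)*4 = 8/11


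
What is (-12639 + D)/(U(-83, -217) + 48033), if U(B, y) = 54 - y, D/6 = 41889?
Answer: 238695/48304 ≈ 4.9415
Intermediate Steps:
D = 251334 (D = 6*41889 = 251334)
(-12639 + D)/(U(-83, -217) + 48033) = (-12639 + 251334)/((54 - 1*(-217)) + 48033) = 238695/((54 + 217) + 48033) = 238695/(271 + 48033) = 238695/48304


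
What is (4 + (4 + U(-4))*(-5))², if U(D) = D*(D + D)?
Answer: 30976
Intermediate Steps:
U(D) = 2*D² (U(D) = D*(2*D) = 2*D²)
(4 + (4 + U(-4))*(-5))² = (4 + (4 + 2*(-4)²)*(-5))² = (4 + (4 + 2*16)*(-5))² = (4 + (4 + 32)*(-5))² = (4 + 36*(-5))² = (4 - 180)² = (-176)² = 30976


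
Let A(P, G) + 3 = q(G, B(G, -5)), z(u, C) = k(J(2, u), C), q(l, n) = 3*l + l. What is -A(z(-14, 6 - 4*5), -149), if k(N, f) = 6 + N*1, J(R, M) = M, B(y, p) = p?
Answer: 599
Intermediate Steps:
q(l, n) = 4*l
k(N, f) = 6 + N
z(u, C) = 6 + u
A(P, G) = -3 + 4*G
-A(z(-14, 6 - 4*5), -149) = -(-3 + 4*(-149)) = -(-3 - 596) = -1*(-599) = 599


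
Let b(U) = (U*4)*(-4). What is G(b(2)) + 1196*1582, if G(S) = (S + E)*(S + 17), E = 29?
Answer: 1892117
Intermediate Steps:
b(U) = -16*U (b(U) = (4*U)*(-4) = -16*U)
G(S) = (17 + S)*(29 + S) (G(S) = (S + 29)*(S + 17) = (29 + S)*(17 + S) = (17 + S)*(29 + S))
G(b(2)) + 1196*1582 = (493 + (-16*2)² + 46*(-16*2)) + 1196*1582 = (493 + (-32)² + 46*(-32)) + 1892072 = (493 + 1024 - 1472) + 1892072 = 45 + 1892072 = 1892117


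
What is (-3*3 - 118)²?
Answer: 16129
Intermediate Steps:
(-3*3 - 118)² = (-9 - 118)² = (-127)² = 16129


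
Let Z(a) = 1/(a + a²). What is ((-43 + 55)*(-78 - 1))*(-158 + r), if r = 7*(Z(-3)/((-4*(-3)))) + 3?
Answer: 881087/6 ≈ 1.4685e+5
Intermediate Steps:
r = 223/72 (r = 7*((1/((-3)*(1 - 3)))/((-4*(-3)))) + 3 = 7*(-⅓/(-2)/12) + 3 = 7*(-⅓*(-½)*(1/12)) + 3 = 7*((⅙)*(1/12)) + 3 = 7*(1/72) + 3 = 7/72 + 3 = 223/72 ≈ 3.0972)
((-43 + 55)*(-78 - 1))*(-158 + r) = ((-43 + 55)*(-78 - 1))*(-158 + 223/72) = (12*(-79))*(-11153/72) = -948*(-11153/72) = 881087/6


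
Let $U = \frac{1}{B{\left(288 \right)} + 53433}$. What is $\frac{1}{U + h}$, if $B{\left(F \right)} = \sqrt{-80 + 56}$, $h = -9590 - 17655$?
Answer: $\frac{- 2 \sqrt{6} + 53433 i}{2 \left(- 727891042 i + 27245 \sqrt{6}\right)} \approx -3.6704 \cdot 10^{-5} + 1.7347 \cdot 10^{-18} i$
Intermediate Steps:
$h = -27245$ ($h = -9590 - 17655 = -27245$)
$B{\left(F \right)} = 2 i \sqrt{6}$ ($B{\left(F \right)} = \sqrt{-24} = 2 i \sqrt{6}$)
$U = \frac{1}{53433 + 2 i \sqrt{6}}$ ($U = \frac{1}{2 i \sqrt{6} + 53433} = \frac{1}{53433 + 2 i \sqrt{6}} \approx 1.8715 \cdot 10^{-5} - 1.7 \cdot 10^{-9} i$)
$\frac{1}{U + h} = \frac{1}{\left(\frac{17811}{951695171} - \frac{2 i \sqrt{6}}{2855085513}\right) - 27245} = \frac{1}{- \frac{25928934916084}{951695171} - \frac{2 i \sqrt{6}}{2855085513}}$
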